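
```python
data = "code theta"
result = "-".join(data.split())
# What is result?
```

Answer: 'code-theta'

Derivation:
Trace (tracking result):
data = 'code theta'  # -> data = 'code theta'
result = '-'.join(data.split())  # -> result = 'code-theta'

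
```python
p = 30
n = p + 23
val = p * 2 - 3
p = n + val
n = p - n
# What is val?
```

Trace (tracking val):
p = 30  # -> p = 30
n = p + 23  # -> n = 53
val = p * 2 - 3  # -> val = 57
p = n + val  # -> p = 110
n = p - n  # -> n = 57

Answer: 57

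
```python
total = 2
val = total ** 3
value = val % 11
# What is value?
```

Answer: 8

Derivation:
Trace (tracking value):
total = 2  # -> total = 2
val = total ** 3  # -> val = 8
value = val % 11  # -> value = 8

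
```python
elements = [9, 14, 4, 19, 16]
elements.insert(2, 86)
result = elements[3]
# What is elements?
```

Trace (tracking elements):
elements = [9, 14, 4, 19, 16]  # -> elements = [9, 14, 4, 19, 16]
elements.insert(2, 86)  # -> elements = [9, 14, 86, 4, 19, 16]
result = elements[3]  # -> result = 4

Answer: [9, 14, 86, 4, 19, 16]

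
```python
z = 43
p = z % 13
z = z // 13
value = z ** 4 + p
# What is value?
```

Trace (tracking value):
z = 43  # -> z = 43
p = z % 13  # -> p = 4
z = z // 13  # -> z = 3
value = z ** 4 + p  # -> value = 85

Answer: 85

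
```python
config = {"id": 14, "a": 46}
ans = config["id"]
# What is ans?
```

Answer: 14

Derivation:
Trace (tracking ans):
config = {'id': 14, 'a': 46}  # -> config = {'id': 14, 'a': 46}
ans = config['id']  # -> ans = 14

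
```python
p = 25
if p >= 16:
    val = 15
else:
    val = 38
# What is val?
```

Trace (tracking val):
p = 25  # -> p = 25
if p >= 16:  # condition is True
    val = 15  # -> val = 15

Answer: 15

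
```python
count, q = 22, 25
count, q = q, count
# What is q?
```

Answer: 22

Derivation:
Trace (tracking q):
count, q = (22, 25)  # -> count = 22, q = 25
count, q = (q, count)  # -> count = 25, q = 22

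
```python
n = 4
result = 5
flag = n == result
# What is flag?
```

Trace (tracking flag):
n = 4  # -> n = 4
result = 5  # -> result = 5
flag = n == result  # -> flag = False

Answer: False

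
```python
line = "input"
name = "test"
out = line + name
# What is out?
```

Answer: 'inputtest'

Derivation:
Trace (tracking out):
line = 'input'  # -> line = 'input'
name = 'test'  # -> name = 'test'
out = line + name  # -> out = 'inputtest'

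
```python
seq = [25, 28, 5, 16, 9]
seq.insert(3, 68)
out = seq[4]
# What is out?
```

Trace (tracking out):
seq = [25, 28, 5, 16, 9]  # -> seq = [25, 28, 5, 16, 9]
seq.insert(3, 68)  # -> seq = [25, 28, 5, 68, 16, 9]
out = seq[4]  # -> out = 16

Answer: 16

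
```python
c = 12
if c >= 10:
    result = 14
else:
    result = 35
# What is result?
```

Trace (tracking result):
c = 12  # -> c = 12
if c >= 10:  # condition is True
    result = 14  # -> result = 14

Answer: 14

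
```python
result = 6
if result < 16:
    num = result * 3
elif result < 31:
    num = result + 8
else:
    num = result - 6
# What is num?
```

Answer: 18

Derivation:
Trace (tracking num):
result = 6  # -> result = 6
if result < 16:  # condition is True
    num = result * 3  # -> num = 18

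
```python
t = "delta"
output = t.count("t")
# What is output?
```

Answer: 1

Derivation:
Trace (tracking output):
t = 'delta'  # -> t = 'delta'
output = t.count('t')  # -> output = 1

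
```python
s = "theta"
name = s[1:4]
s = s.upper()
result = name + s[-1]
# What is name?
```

Trace (tracking name):
s = 'theta'  # -> s = 'theta'
name = s[1:4]  # -> name = 'het'
s = s.upper()  # -> s = 'THETA'
result = name + s[-1]  # -> result = 'hetA'

Answer: 'het'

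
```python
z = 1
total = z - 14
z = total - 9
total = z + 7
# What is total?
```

Trace (tracking total):
z = 1  # -> z = 1
total = z - 14  # -> total = -13
z = total - 9  # -> z = -22
total = z + 7  # -> total = -15

Answer: -15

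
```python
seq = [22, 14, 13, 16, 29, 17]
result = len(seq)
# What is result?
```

Answer: 6

Derivation:
Trace (tracking result):
seq = [22, 14, 13, 16, 29, 17]  # -> seq = [22, 14, 13, 16, 29, 17]
result = len(seq)  # -> result = 6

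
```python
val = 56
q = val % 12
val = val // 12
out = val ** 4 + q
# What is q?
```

Answer: 8

Derivation:
Trace (tracking q):
val = 56  # -> val = 56
q = val % 12  # -> q = 8
val = val // 12  # -> val = 4
out = val ** 4 + q  # -> out = 264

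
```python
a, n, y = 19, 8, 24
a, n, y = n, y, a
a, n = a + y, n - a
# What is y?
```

Answer: 19

Derivation:
Trace (tracking y):
a, n, y = (19, 8, 24)  # -> a = 19, n = 8, y = 24
a, n, y = (n, y, a)  # -> a = 8, n = 24, y = 19
a, n = (a + y, n - a)  # -> a = 27, n = 16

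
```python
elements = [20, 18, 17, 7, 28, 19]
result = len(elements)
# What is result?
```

Trace (tracking result):
elements = [20, 18, 17, 7, 28, 19]  # -> elements = [20, 18, 17, 7, 28, 19]
result = len(elements)  # -> result = 6

Answer: 6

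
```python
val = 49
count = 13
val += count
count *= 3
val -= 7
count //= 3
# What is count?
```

Answer: 13

Derivation:
Trace (tracking count):
val = 49  # -> val = 49
count = 13  # -> count = 13
val += count  # -> val = 62
count *= 3  # -> count = 39
val -= 7  # -> val = 55
count //= 3  # -> count = 13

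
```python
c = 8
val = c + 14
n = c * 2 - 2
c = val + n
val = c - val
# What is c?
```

Answer: 36

Derivation:
Trace (tracking c):
c = 8  # -> c = 8
val = c + 14  # -> val = 22
n = c * 2 - 2  # -> n = 14
c = val + n  # -> c = 36
val = c - val  # -> val = 14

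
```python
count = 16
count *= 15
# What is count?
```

Trace (tracking count):
count = 16  # -> count = 16
count *= 15  # -> count = 240

Answer: 240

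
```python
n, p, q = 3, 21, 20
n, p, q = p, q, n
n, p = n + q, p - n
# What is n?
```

Trace (tracking n):
n, p, q = (3, 21, 20)  # -> n = 3, p = 21, q = 20
n, p, q = (p, q, n)  # -> n = 21, p = 20, q = 3
n, p = (n + q, p - n)  # -> n = 24, p = -1

Answer: 24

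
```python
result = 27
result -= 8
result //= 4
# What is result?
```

Answer: 4

Derivation:
Trace (tracking result):
result = 27  # -> result = 27
result -= 8  # -> result = 19
result //= 4  # -> result = 4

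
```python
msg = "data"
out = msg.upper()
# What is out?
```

Trace (tracking out):
msg = 'data'  # -> msg = 'data'
out = msg.upper()  # -> out = 'DATA'

Answer: 'DATA'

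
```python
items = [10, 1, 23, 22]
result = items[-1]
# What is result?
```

Answer: 22

Derivation:
Trace (tracking result):
items = [10, 1, 23, 22]  # -> items = [10, 1, 23, 22]
result = items[-1]  # -> result = 22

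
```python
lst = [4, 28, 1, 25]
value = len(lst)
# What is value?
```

Trace (tracking value):
lst = [4, 28, 1, 25]  # -> lst = [4, 28, 1, 25]
value = len(lst)  # -> value = 4

Answer: 4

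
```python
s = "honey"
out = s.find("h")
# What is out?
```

Answer: 0

Derivation:
Trace (tracking out):
s = 'honey'  # -> s = 'honey'
out = s.find('h')  # -> out = 0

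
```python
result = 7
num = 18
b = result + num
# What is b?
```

Trace (tracking b):
result = 7  # -> result = 7
num = 18  # -> num = 18
b = result + num  # -> b = 25

Answer: 25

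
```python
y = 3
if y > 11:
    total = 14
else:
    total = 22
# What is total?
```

Answer: 22

Derivation:
Trace (tracking total):
y = 3  # -> y = 3
if y > 11:  # condition is False
else:
    total = 22  # -> total = 22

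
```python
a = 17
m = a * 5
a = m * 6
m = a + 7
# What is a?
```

Trace (tracking a):
a = 17  # -> a = 17
m = a * 5  # -> m = 85
a = m * 6  # -> a = 510
m = a + 7  # -> m = 517

Answer: 510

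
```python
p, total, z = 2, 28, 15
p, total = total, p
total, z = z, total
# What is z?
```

Answer: 2

Derivation:
Trace (tracking z):
p, total, z = (2, 28, 15)  # -> p = 2, total = 28, z = 15
p, total = (total, p)  # -> p = 28, total = 2
total, z = (z, total)  # -> total = 15, z = 2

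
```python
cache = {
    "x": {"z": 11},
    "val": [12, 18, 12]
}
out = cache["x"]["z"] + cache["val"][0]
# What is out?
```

Answer: 23

Derivation:
Trace (tracking out):
cache = {'x': {'z': 11}, 'val': [12, 18, 12]}  # -> cache = {'x': {'z': 11}, 'val': [12, 18, 12]}
out = cache['x']['z'] + cache['val'][0]  # -> out = 23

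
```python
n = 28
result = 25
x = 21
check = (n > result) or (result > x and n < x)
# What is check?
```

Trace (tracking check):
n = 28  # -> n = 28
result = 25  # -> result = 25
x = 21  # -> x = 21
check = n > result or (result > x and n < x)  # -> check = True

Answer: True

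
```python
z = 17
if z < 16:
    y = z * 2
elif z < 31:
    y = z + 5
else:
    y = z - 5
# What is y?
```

Answer: 22

Derivation:
Trace (tracking y):
z = 17  # -> z = 17
if z < 16:  # condition is False
elif z < 31:  # condition is True
    y = z + 5  # -> y = 22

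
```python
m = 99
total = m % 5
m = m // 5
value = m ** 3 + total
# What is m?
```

Answer: 19

Derivation:
Trace (tracking m):
m = 99  # -> m = 99
total = m % 5  # -> total = 4
m = m // 5  # -> m = 19
value = m ** 3 + total  # -> value = 6863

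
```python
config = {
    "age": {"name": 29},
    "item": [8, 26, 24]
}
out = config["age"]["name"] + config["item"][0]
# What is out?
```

Answer: 37

Derivation:
Trace (tracking out):
config = {'age': {'name': 29}, 'item': [8, 26, 24]}  # -> config = {'age': {'name': 29}, 'item': [8, 26, 24]}
out = config['age']['name'] + config['item'][0]  # -> out = 37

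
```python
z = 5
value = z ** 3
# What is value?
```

Trace (tracking value):
z = 5  # -> z = 5
value = z ** 3  # -> value = 125

Answer: 125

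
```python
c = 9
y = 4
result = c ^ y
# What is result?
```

Trace (tracking result):
c = 9  # -> c = 9
y = 4  # -> y = 4
result = c ^ y  # -> result = 13

Answer: 13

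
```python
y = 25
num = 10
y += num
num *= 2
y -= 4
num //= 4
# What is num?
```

Answer: 5

Derivation:
Trace (tracking num):
y = 25  # -> y = 25
num = 10  # -> num = 10
y += num  # -> y = 35
num *= 2  # -> num = 20
y -= 4  # -> y = 31
num //= 4  # -> num = 5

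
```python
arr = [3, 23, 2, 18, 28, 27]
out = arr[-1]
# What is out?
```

Answer: 27

Derivation:
Trace (tracking out):
arr = [3, 23, 2, 18, 28, 27]  # -> arr = [3, 23, 2, 18, 28, 27]
out = arr[-1]  # -> out = 27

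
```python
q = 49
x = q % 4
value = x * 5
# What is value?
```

Trace (tracking value):
q = 49  # -> q = 49
x = q % 4  # -> x = 1
value = x * 5  # -> value = 5

Answer: 5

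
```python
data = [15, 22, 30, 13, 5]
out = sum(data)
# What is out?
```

Trace (tracking out):
data = [15, 22, 30, 13, 5]  # -> data = [15, 22, 30, 13, 5]
out = sum(data)  # -> out = 85

Answer: 85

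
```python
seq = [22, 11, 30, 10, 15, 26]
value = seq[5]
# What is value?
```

Answer: 26

Derivation:
Trace (tracking value):
seq = [22, 11, 30, 10, 15, 26]  # -> seq = [22, 11, 30, 10, 15, 26]
value = seq[5]  # -> value = 26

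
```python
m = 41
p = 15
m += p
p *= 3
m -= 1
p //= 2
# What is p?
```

Trace (tracking p):
m = 41  # -> m = 41
p = 15  # -> p = 15
m += p  # -> m = 56
p *= 3  # -> p = 45
m -= 1  # -> m = 55
p //= 2  # -> p = 22

Answer: 22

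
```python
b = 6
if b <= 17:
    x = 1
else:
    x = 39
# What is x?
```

Answer: 1

Derivation:
Trace (tracking x):
b = 6  # -> b = 6
if b <= 17:  # condition is True
    x = 1  # -> x = 1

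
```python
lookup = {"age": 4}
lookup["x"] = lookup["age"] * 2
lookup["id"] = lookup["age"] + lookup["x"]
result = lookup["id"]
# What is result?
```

Answer: 12

Derivation:
Trace (tracking result):
lookup = {'age': 4}  # -> lookup = {'age': 4}
lookup['x'] = lookup['age'] * 2  # -> lookup = {'age': 4, 'x': 8}
lookup['id'] = lookup['age'] + lookup['x']  # -> lookup = {'age': 4, 'x': 8, 'id': 12}
result = lookup['id']  # -> result = 12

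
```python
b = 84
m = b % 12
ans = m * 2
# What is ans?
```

Trace (tracking ans):
b = 84  # -> b = 84
m = b % 12  # -> m = 0
ans = m * 2  # -> ans = 0

Answer: 0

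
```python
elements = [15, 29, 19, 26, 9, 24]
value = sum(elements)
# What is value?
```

Trace (tracking value):
elements = [15, 29, 19, 26, 9, 24]  # -> elements = [15, 29, 19, 26, 9, 24]
value = sum(elements)  # -> value = 122

Answer: 122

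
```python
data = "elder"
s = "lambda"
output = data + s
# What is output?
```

Trace (tracking output):
data = 'elder'  # -> data = 'elder'
s = 'lambda'  # -> s = 'lambda'
output = data + s  # -> output = 'elderlambda'

Answer: 'elderlambda'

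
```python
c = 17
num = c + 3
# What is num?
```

Trace (tracking num):
c = 17  # -> c = 17
num = c + 3  # -> num = 20

Answer: 20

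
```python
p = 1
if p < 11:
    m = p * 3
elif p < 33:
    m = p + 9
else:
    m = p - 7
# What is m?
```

Answer: 3

Derivation:
Trace (tracking m):
p = 1  # -> p = 1
if p < 11:  # condition is True
    m = p * 3  # -> m = 3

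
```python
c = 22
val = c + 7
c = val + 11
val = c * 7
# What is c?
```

Trace (tracking c):
c = 22  # -> c = 22
val = c + 7  # -> val = 29
c = val + 11  # -> c = 40
val = c * 7  # -> val = 280

Answer: 40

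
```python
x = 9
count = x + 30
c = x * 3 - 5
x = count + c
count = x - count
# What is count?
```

Answer: 22

Derivation:
Trace (tracking count):
x = 9  # -> x = 9
count = x + 30  # -> count = 39
c = x * 3 - 5  # -> c = 22
x = count + c  # -> x = 61
count = x - count  # -> count = 22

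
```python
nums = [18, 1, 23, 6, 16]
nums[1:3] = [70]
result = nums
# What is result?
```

Trace (tracking result):
nums = [18, 1, 23, 6, 16]  # -> nums = [18, 1, 23, 6, 16]
nums[1:3] = [70]  # -> nums = [18, 70, 6, 16]
result = nums  # -> result = [18, 70, 6, 16]

Answer: [18, 70, 6, 16]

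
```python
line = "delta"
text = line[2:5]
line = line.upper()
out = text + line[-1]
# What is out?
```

Trace (tracking out):
line = 'delta'  # -> line = 'delta'
text = line[2:5]  # -> text = 'lta'
line = line.upper()  # -> line = 'DELTA'
out = text + line[-1]  # -> out = 'ltaA'

Answer: 'ltaA'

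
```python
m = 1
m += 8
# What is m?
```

Answer: 9

Derivation:
Trace (tracking m):
m = 1  # -> m = 1
m += 8  # -> m = 9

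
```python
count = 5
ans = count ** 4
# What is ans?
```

Trace (tracking ans):
count = 5  # -> count = 5
ans = count ** 4  # -> ans = 625

Answer: 625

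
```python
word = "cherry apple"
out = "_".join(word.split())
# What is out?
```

Trace (tracking out):
word = 'cherry apple'  # -> word = 'cherry apple'
out = '_'.join(word.split())  # -> out = 'cherry_apple'

Answer: 'cherry_apple'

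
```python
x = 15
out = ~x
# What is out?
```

Answer: -16

Derivation:
Trace (tracking out):
x = 15  # -> x = 15
out = ~x  # -> out = -16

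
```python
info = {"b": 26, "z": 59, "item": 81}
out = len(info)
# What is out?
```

Answer: 3

Derivation:
Trace (tracking out):
info = {'b': 26, 'z': 59, 'item': 81}  # -> info = {'b': 26, 'z': 59, 'item': 81}
out = len(info)  # -> out = 3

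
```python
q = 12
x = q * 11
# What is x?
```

Answer: 132

Derivation:
Trace (tracking x):
q = 12  # -> q = 12
x = q * 11  # -> x = 132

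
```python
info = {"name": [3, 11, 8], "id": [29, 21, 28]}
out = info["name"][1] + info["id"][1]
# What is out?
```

Answer: 32

Derivation:
Trace (tracking out):
info = {'name': [3, 11, 8], 'id': [29, 21, 28]}  # -> info = {'name': [3, 11, 8], 'id': [29, 21, 28]}
out = info['name'][1] + info['id'][1]  # -> out = 32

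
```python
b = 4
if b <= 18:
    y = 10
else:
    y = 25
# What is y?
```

Trace (tracking y):
b = 4  # -> b = 4
if b <= 18:  # condition is True
    y = 10  # -> y = 10

Answer: 10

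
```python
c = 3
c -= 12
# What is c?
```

Trace (tracking c):
c = 3  # -> c = 3
c -= 12  # -> c = -9

Answer: -9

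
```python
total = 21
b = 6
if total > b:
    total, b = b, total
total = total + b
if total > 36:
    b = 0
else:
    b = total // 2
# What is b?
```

Trace (tracking b):
total = 21  # -> total = 21
b = 6  # -> b = 6
if total > b:  # condition is True
    total, b = (b, total)  # -> total = 6, b = 21
total = total + b  # -> total = 27
if total > 36:  # condition is False
else:
    b = total // 2  # -> b = 13

Answer: 13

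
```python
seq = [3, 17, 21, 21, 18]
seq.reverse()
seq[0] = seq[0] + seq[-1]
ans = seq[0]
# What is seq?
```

Answer: [21, 21, 21, 17, 3]

Derivation:
Trace (tracking seq):
seq = [3, 17, 21, 21, 18]  # -> seq = [3, 17, 21, 21, 18]
seq.reverse()  # -> seq = [18, 21, 21, 17, 3]
seq[0] = seq[0] + seq[-1]  # -> seq = [21, 21, 21, 17, 3]
ans = seq[0]  # -> ans = 21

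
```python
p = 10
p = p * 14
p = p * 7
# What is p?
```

Trace (tracking p):
p = 10  # -> p = 10
p = p * 14  # -> p = 140
p = p * 7  # -> p = 980

Answer: 980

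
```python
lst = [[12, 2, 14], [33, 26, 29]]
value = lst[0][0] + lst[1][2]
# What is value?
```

Answer: 41

Derivation:
Trace (tracking value):
lst = [[12, 2, 14], [33, 26, 29]]  # -> lst = [[12, 2, 14], [33, 26, 29]]
value = lst[0][0] + lst[1][2]  # -> value = 41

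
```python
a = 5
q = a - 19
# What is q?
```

Answer: -14

Derivation:
Trace (tracking q):
a = 5  # -> a = 5
q = a - 19  # -> q = -14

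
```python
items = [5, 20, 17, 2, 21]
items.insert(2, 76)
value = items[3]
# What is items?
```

Trace (tracking items):
items = [5, 20, 17, 2, 21]  # -> items = [5, 20, 17, 2, 21]
items.insert(2, 76)  # -> items = [5, 20, 76, 17, 2, 21]
value = items[3]  # -> value = 17

Answer: [5, 20, 76, 17, 2, 21]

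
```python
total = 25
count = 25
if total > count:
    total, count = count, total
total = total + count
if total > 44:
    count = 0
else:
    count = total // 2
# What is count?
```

Answer: 0

Derivation:
Trace (tracking count):
total = 25  # -> total = 25
count = 25  # -> count = 25
if total > count:  # condition is False
total = total + count  # -> total = 50
if total > 44:  # condition is True
    count = 0  # -> count = 0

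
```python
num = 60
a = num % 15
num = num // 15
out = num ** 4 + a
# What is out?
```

Trace (tracking out):
num = 60  # -> num = 60
a = num % 15  # -> a = 0
num = num // 15  # -> num = 4
out = num ** 4 + a  # -> out = 256

Answer: 256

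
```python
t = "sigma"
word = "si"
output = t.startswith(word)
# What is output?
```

Answer: True

Derivation:
Trace (tracking output):
t = 'sigma'  # -> t = 'sigma'
word = 'si'  # -> word = 'si'
output = t.startswith(word)  # -> output = True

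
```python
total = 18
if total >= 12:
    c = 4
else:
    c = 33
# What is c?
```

Answer: 4

Derivation:
Trace (tracking c):
total = 18  # -> total = 18
if total >= 12:  # condition is True
    c = 4  # -> c = 4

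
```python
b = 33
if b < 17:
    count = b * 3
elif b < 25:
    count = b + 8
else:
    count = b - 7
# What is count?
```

Trace (tracking count):
b = 33  # -> b = 33
if b < 17:  # condition is False
elif b < 25:  # condition is False
else:
    count = b - 7  # -> count = 26

Answer: 26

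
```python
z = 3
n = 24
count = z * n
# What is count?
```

Answer: 72

Derivation:
Trace (tracking count):
z = 3  # -> z = 3
n = 24  # -> n = 24
count = z * n  # -> count = 72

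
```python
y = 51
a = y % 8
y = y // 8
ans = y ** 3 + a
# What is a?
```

Trace (tracking a):
y = 51  # -> y = 51
a = y % 8  # -> a = 3
y = y // 8  # -> y = 6
ans = y ** 3 + a  # -> ans = 219

Answer: 3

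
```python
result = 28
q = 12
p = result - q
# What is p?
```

Trace (tracking p):
result = 28  # -> result = 28
q = 12  # -> q = 12
p = result - q  # -> p = 16

Answer: 16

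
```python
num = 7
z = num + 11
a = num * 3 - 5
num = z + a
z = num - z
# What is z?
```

Answer: 16

Derivation:
Trace (tracking z):
num = 7  # -> num = 7
z = num + 11  # -> z = 18
a = num * 3 - 5  # -> a = 16
num = z + a  # -> num = 34
z = num - z  # -> z = 16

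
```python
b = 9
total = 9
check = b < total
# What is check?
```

Trace (tracking check):
b = 9  # -> b = 9
total = 9  # -> total = 9
check = b < total  # -> check = False

Answer: False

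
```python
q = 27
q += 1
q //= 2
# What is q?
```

Trace (tracking q):
q = 27  # -> q = 27
q += 1  # -> q = 28
q //= 2  # -> q = 14

Answer: 14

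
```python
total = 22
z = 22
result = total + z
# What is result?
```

Answer: 44

Derivation:
Trace (tracking result):
total = 22  # -> total = 22
z = 22  # -> z = 22
result = total + z  # -> result = 44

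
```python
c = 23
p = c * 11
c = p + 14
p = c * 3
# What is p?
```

Answer: 801

Derivation:
Trace (tracking p):
c = 23  # -> c = 23
p = c * 11  # -> p = 253
c = p + 14  # -> c = 267
p = c * 3  # -> p = 801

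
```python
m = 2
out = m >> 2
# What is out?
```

Trace (tracking out):
m = 2  # -> m = 2
out = m >> 2  # -> out = 0

Answer: 0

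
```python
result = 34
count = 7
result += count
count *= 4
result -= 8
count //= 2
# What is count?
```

Trace (tracking count):
result = 34  # -> result = 34
count = 7  # -> count = 7
result += count  # -> result = 41
count *= 4  # -> count = 28
result -= 8  # -> result = 33
count //= 2  # -> count = 14

Answer: 14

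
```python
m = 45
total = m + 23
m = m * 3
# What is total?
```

Answer: 68

Derivation:
Trace (tracking total):
m = 45  # -> m = 45
total = m + 23  # -> total = 68
m = m * 3  # -> m = 135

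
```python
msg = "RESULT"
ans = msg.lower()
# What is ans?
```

Answer: 'result'

Derivation:
Trace (tracking ans):
msg = 'RESULT'  # -> msg = 'RESULT'
ans = msg.lower()  # -> ans = 'result'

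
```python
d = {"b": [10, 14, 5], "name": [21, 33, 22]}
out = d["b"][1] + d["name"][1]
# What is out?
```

Trace (tracking out):
d = {'b': [10, 14, 5], 'name': [21, 33, 22]}  # -> d = {'b': [10, 14, 5], 'name': [21, 33, 22]}
out = d['b'][1] + d['name'][1]  # -> out = 47

Answer: 47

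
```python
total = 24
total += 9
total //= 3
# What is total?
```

Answer: 11

Derivation:
Trace (tracking total):
total = 24  # -> total = 24
total += 9  # -> total = 33
total //= 3  # -> total = 11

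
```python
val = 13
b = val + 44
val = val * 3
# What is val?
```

Trace (tracking val):
val = 13  # -> val = 13
b = val + 44  # -> b = 57
val = val * 3  # -> val = 39

Answer: 39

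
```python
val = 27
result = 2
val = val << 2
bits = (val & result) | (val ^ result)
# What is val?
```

Answer: 108

Derivation:
Trace (tracking val):
val = 27  # -> val = 27
result = 2  # -> result = 2
val = val << 2  # -> val = 108
bits = val & result | val ^ result  # -> bits = 110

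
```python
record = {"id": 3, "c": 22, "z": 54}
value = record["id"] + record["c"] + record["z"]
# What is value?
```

Trace (tracking value):
record = {'id': 3, 'c': 22, 'z': 54}  # -> record = {'id': 3, 'c': 22, 'z': 54}
value = record['id'] + record['c'] + record['z']  # -> value = 79

Answer: 79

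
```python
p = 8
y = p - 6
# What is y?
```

Trace (tracking y):
p = 8  # -> p = 8
y = p - 6  # -> y = 2

Answer: 2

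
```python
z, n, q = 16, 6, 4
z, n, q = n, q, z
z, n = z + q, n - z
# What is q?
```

Answer: 16

Derivation:
Trace (tracking q):
z, n, q = (16, 6, 4)  # -> z = 16, n = 6, q = 4
z, n, q = (n, q, z)  # -> z = 6, n = 4, q = 16
z, n = (z + q, n - z)  # -> z = 22, n = -2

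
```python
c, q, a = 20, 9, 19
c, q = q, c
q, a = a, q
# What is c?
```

Trace (tracking c):
c, q, a = (20, 9, 19)  # -> c = 20, q = 9, a = 19
c, q = (q, c)  # -> c = 9, q = 20
q, a = (a, q)  # -> q = 19, a = 20

Answer: 9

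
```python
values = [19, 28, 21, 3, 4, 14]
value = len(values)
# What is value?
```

Answer: 6

Derivation:
Trace (tracking value):
values = [19, 28, 21, 3, 4, 14]  # -> values = [19, 28, 21, 3, 4, 14]
value = len(values)  # -> value = 6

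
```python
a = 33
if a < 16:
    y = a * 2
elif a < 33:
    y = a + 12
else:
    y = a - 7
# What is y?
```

Answer: 26

Derivation:
Trace (tracking y):
a = 33  # -> a = 33
if a < 16:  # condition is False
elif a < 33:  # condition is False
else:
    y = a - 7  # -> y = 26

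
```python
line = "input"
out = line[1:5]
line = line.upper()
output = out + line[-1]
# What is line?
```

Answer: 'INPUT'

Derivation:
Trace (tracking line):
line = 'input'  # -> line = 'input'
out = line[1:5]  # -> out = 'nput'
line = line.upper()  # -> line = 'INPUT'
output = out + line[-1]  # -> output = 'nputT'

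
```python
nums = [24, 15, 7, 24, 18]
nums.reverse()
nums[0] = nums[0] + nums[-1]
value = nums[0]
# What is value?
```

Answer: 42

Derivation:
Trace (tracking value):
nums = [24, 15, 7, 24, 18]  # -> nums = [24, 15, 7, 24, 18]
nums.reverse()  # -> nums = [18, 24, 7, 15, 24]
nums[0] = nums[0] + nums[-1]  # -> nums = [42, 24, 7, 15, 24]
value = nums[0]  # -> value = 42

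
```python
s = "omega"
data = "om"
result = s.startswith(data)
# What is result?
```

Answer: True

Derivation:
Trace (tracking result):
s = 'omega'  # -> s = 'omega'
data = 'om'  # -> data = 'om'
result = s.startswith(data)  # -> result = True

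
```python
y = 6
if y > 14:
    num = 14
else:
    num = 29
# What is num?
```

Trace (tracking num):
y = 6  # -> y = 6
if y > 14:  # condition is False
else:
    num = 29  # -> num = 29

Answer: 29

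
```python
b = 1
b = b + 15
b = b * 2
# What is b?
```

Trace (tracking b):
b = 1  # -> b = 1
b = b + 15  # -> b = 16
b = b * 2  # -> b = 32

Answer: 32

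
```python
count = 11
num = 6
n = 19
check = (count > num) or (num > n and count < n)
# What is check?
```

Answer: True

Derivation:
Trace (tracking check):
count = 11  # -> count = 11
num = 6  # -> num = 6
n = 19  # -> n = 19
check = count > num or (num > n and count < n)  # -> check = True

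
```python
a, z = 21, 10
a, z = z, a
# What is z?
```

Trace (tracking z):
a, z = (21, 10)  # -> a = 21, z = 10
a, z = (z, a)  # -> a = 10, z = 21

Answer: 21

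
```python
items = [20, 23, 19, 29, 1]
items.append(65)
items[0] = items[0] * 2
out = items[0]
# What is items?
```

Trace (tracking items):
items = [20, 23, 19, 29, 1]  # -> items = [20, 23, 19, 29, 1]
items.append(65)  # -> items = [20, 23, 19, 29, 1, 65]
items[0] = items[0] * 2  # -> items = [40, 23, 19, 29, 1, 65]
out = items[0]  # -> out = 40

Answer: [40, 23, 19, 29, 1, 65]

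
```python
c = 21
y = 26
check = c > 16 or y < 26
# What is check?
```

Answer: True

Derivation:
Trace (tracking check):
c = 21  # -> c = 21
y = 26  # -> y = 26
check = c > 16 or y < 26  # -> check = True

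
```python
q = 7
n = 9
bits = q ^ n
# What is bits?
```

Trace (tracking bits):
q = 7  # -> q = 7
n = 9  # -> n = 9
bits = q ^ n  # -> bits = 14

Answer: 14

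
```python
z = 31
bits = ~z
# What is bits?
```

Trace (tracking bits):
z = 31  # -> z = 31
bits = ~z  # -> bits = -32

Answer: -32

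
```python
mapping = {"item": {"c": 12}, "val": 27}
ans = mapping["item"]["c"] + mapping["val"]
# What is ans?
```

Answer: 39

Derivation:
Trace (tracking ans):
mapping = {'item': {'c': 12}, 'val': 27}  # -> mapping = {'item': {'c': 12}, 'val': 27}
ans = mapping['item']['c'] + mapping['val']  # -> ans = 39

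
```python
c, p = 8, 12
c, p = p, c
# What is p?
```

Answer: 8

Derivation:
Trace (tracking p):
c, p = (8, 12)  # -> c = 8, p = 12
c, p = (p, c)  # -> c = 12, p = 8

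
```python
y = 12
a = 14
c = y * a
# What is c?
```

Trace (tracking c):
y = 12  # -> y = 12
a = 14  # -> a = 14
c = y * a  # -> c = 168

Answer: 168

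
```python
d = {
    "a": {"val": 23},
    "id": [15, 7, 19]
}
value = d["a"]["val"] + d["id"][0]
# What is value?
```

Trace (tracking value):
d = {'a': {'val': 23}, 'id': [15, 7, 19]}  # -> d = {'a': {'val': 23}, 'id': [15, 7, 19]}
value = d['a']['val'] + d['id'][0]  # -> value = 38

Answer: 38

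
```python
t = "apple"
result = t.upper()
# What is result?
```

Trace (tracking result):
t = 'apple'  # -> t = 'apple'
result = t.upper()  # -> result = 'APPLE'

Answer: 'APPLE'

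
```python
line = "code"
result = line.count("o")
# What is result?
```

Trace (tracking result):
line = 'code'  # -> line = 'code'
result = line.count('o')  # -> result = 1

Answer: 1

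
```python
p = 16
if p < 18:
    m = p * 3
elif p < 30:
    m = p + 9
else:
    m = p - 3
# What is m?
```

Trace (tracking m):
p = 16  # -> p = 16
if p < 18:  # condition is True
    m = p * 3  # -> m = 48

Answer: 48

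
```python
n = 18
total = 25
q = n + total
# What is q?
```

Trace (tracking q):
n = 18  # -> n = 18
total = 25  # -> total = 25
q = n + total  # -> q = 43

Answer: 43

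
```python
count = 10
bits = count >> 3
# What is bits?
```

Answer: 1

Derivation:
Trace (tracking bits):
count = 10  # -> count = 10
bits = count >> 3  # -> bits = 1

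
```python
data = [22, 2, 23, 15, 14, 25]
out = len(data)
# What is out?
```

Answer: 6

Derivation:
Trace (tracking out):
data = [22, 2, 23, 15, 14, 25]  # -> data = [22, 2, 23, 15, 14, 25]
out = len(data)  # -> out = 6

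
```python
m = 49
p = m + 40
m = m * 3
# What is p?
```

Trace (tracking p):
m = 49  # -> m = 49
p = m + 40  # -> p = 89
m = m * 3  # -> m = 147

Answer: 89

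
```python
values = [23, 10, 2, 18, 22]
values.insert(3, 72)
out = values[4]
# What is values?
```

Answer: [23, 10, 2, 72, 18, 22]

Derivation:
Trace (tracking values):
values = [23, 10, 2, 18, 22]  # -> values = [23, 10, 2, 18, 22]
values.insert(3, 72)  # -> values = [23, 10, 2, 72, 18, 22]
out = values[4]  # -> out = 18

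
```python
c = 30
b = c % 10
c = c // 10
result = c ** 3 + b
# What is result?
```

Trace (tracking result):
c = 30  # -> c = 30
b = c % 10  # -> b = 0
c = c // 10  # -> c = 3
result = c ** 3 + b  # -> result = 27

Answer: 27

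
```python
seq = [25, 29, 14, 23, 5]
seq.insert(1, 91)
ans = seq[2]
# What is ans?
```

Answer: 29

Derivation:
Trace (tracking ans):
seq = [25, 29, 14, 23, 5]  # -> seq = [25, 29, 14, 23, 5]
seq.insert(1, 91)  # -> seq = [25, 91, 29, 14, 23, 5]
ans = seq[2]  # -> ans = 29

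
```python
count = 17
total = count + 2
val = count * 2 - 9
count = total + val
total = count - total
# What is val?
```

Answer: 25

Derivation:
Trace (tracking val):
count = 17  # -> count = 17
total = count + 2  # -> total = 19
val = count * 2 - 9  # -> val = 25
count = total + val  # -> count = 44
total = count - total  # -> total = 25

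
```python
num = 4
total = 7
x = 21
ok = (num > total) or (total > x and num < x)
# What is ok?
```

Trace (tracking ok):
num = 4  # -> num = 4
total = 7  # -> total = 7
x = 21  # -> x = 21
ok = num > total or (total > x and num < x)  # -> ok = False

Answer: False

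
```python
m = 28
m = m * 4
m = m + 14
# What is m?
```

Answer: 126

Derivation:
Trace (tracking m):
m = 28  # -> m = 28
m = m * 4  # -> m = 112
m = m + 14  # -> m = 126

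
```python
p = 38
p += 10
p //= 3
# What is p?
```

Answer: 16

Derivation:
Trace (tracking p):
p = 38  # -> p = 38
p += 10  # -> p = 48
p //= 3  # -> p = 16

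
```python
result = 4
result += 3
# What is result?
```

Answer: 7

Derivation:
Trace (tracking result):
result = 4  # -> result = 4
result += 3  # -> result = 7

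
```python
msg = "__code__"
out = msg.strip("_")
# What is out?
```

Trace (tracking out):
msg = '__code__'  # -> msg = '__code__'
out = msg.strip('_')  # -> out = 'code'

Answer: 'code'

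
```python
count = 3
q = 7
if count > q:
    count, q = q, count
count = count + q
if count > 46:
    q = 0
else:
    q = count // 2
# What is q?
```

Answer: 5

Derivation:
Trace (tracking q):
count = 3  # -> count = 3
q = 7  # -> q = 7
if count > q:  # condition is False
count = count + q  # -> count = 10
if count > 46:  # condition is False
else:
    q = count // 2  # -> q = 5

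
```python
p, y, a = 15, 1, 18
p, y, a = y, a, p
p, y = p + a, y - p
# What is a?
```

Trace (tracking a):
p, y, a = (15, 1, 18)  # -> p = 15, y = 1, a = 18
p, y, a = (y, a, p)  # -> p = 1, y = 18, a = 15
p, y = (p + a, y - p)  # -> p = 16, y = 17

Answer: 15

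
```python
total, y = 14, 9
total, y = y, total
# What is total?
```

Answer: 9

Derivation:
Trace (tracking total):
total, y = (14, 9)  # -> total = 14, y = 9
total, y = (y, total)  # -> total = 9, y = 14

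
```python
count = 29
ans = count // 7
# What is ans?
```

Trace (tracking ans):
count = 29  # -> count = 29
ans = count // 7  # -> ans = 4

Answer: 4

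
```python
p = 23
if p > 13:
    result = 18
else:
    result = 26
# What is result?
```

Trace (tracking result):
p = 23  # -> p = 23
if p > 13:  # condition is True
    result = 18  # -> result = 18

Answer: 18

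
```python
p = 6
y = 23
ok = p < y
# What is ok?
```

Answer: True

Derivation:
Trace (tracking ok):
p = 6  # -> p = 6
y = 23  # -> y = 23
ok = p < y  # -> ok = True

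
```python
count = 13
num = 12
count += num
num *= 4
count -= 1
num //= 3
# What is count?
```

Trace (tracking count):
count = 13  # -> count = 13
num = 12  # -> num = 12
count += num  # -> count = 25
num *= 4  # -> num = 48
count -= 1  # -> count = 24
num //= 3  # -> num = 16

Answer: 24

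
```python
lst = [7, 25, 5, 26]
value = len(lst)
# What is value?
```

Answer: 4

Derivation:
Trace (tracking value):
lst = [7, 25, 5, 26]  # -> lst = [7, 25, 5, 26]
value = len(lst)  # -> value = 4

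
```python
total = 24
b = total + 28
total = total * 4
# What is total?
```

Answer: 96

Derivation:
Trace (tracking total):
total = 24  # -> total = 24
b = total + 28  # -> b = 52
total = total * 4  # -> total = 96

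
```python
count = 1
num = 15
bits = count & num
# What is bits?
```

Answer: 1

Derivation:
Trace (tracking bits):
count = 1  # -> count = 1
num = 15  # -> num = 15
bits = count & num  # -> bits = 1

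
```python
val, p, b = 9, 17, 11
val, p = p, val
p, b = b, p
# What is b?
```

Trace (tracking b):
val, p, b = (9, 17, 11)  # -> val = 9, p = 17, b = 11
val, p = (p, val)  # -> val = 17, p = 9
p, b = (b, p)  # -> p = 11, b = 9

Answer: 9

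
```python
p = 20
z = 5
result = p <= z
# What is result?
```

Trace (tracking result):
p = 20  # -> p = 20
z = 5  # -> z = 5
result = p <= z  # -> result = False

Answer: False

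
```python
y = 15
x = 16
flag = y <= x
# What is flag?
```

Trace (tracking flag):
y = 15  # -> y = 15
x = 16  # -> x = 16
flag = y <= x  # -> flag = True

Answer: True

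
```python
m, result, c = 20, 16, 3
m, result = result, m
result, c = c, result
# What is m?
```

Trace (tracking m):
m, result, c = (20, 16, 3)  # -> m = 20, result = 16, c = 3
m, result = (result, m)  # -> m = 16, result = 20
result, c = (c, result)  # -> result = 3, c = 20

Answer: 16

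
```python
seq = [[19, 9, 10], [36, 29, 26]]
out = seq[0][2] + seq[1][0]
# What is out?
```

Answer: 46

Derivation:
Trace (tracking out):
seq = [[19, 9, 10], [36, 29, 26]]  # -> seq = [[19, 9, 10], [36, 29, 26]]
out = seq[0][2] + seq[1][0]  # -> out = 46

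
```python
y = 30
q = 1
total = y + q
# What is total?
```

Answer: 31

Derivation:
Trace (tracking total):
y = 30  # -> y = 30
q = 1  # -> q = 1
total = y + q  # -> total = 31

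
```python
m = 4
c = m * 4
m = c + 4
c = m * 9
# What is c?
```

Trace (tracking c):
m = 4  # -> m = 4
c = m * 4  # -> c = 16
m = c + 4  # -> m = 20
c = m * 9  # -> c = 180

Answer: 180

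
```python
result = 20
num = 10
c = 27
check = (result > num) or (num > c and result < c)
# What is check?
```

Answer: True

Derivation:
Trace (tracking check):
result = 20  # -> result = 20
num = 10  # -> num = 10
c = 27  # -> c = 27
check = result > num or (num > c and result < c)  # -> check = True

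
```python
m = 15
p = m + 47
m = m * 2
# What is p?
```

Answer: 62

Derivation:
Trace (tracking p):
m = 15  # -> m = 15
p = m + 47  # -> p = 62
m = m * 2  # -> m = 30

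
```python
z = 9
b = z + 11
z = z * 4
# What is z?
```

Answer: 36

Derivation:
Trace (tracking z):
z = 9  # -> z = 9
b = z + 11  # -> b = 20
z = z * 4  # -> z = 36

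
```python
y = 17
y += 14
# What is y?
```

Answer: 31

Derivation:
Trace (tracking y):
y = 17  # -> y = 17
y += 14  # -> y = 31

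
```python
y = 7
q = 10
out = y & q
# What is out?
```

Answer: 2

Derivation:
Trace (tracking out):
y = 7  # -> y = 7
q = 10  # -> q = 10
out = y & q  # -> out = 2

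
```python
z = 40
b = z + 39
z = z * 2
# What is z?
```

Answer: 80

Derivation:
Trace (tracking z):
z = 40  # -> z = 40
b = z + 39  # -> b = 79
z = z * 2  # -> z = 80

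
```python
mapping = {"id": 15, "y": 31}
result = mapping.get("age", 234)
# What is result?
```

Answer: 234

Derivation:
Trace (tracking result):
mapping = {'id': 15, 'y': 31}  # -> mapping = {'id': 15, 'y': 31}
result = mapping.get('age', 234)  # -> result = 234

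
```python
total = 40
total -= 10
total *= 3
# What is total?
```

Trace (tracking total):
total = 40  # -> total = 40
total -= 10  # -> total = 30
total *= 3  # -> total = 90

Answer: 90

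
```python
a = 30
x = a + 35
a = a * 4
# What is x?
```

Answer: 65

Derivation:
Trace (tracking x):
a = 30  # -> a = 30
x = a + 35  # -> x = 65
a = a * 4  # -> a = 120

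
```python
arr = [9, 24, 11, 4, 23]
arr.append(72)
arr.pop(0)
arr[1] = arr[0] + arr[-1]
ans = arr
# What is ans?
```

Answer: [24, 96, 4, 23, 72]

Derivation:
Trace (tracking ans):
arr = [9, 24, 11, 4, 23]  # -> arr = [9, 24, 11, 4, 23]
arr.append(72)  # -> arr = [9, 24, 11, 4, 23, 72]
arr.pop(0)  # -> arr = [24, 11, 4, 23, 72]
arr[1] = arr[0] + arr[-1]  # -> arr = [24, 96, 4, 23, 72]
ans = arr  # -> ans = [24, 96, 4, 23, 72]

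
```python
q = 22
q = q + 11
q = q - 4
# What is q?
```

Trace (tracking q):
q = 22  # -> q = 22
q = q + 11  # -> q = 33
q = q - 4  # -> q = 29

Answer: 29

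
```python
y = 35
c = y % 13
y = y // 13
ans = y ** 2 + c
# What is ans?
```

Answer: 13

Derivation:
Trace (tracking ans):
y = 35  # -> y = 35
c = y % 13  # -> c = 9
y = y // 13  # -> y = 2
ans = y ** 2 + c  # -> ans = 13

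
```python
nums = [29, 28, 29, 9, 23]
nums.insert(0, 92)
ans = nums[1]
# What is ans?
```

Answer: 29

Derivation:
Trace (tracking ans):
nums = [29, 28, 29, 9, 23]  # -> nums = [29, 28, 29, 9, 23]
nums.insert(0, 92)  # -> nums = [92, 29, 28, 29, 9, 23]
ans = nums[1]  # -> ans = 29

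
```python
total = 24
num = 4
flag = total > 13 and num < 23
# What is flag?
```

Answer: True

Derivation:
Trace (tracking flag):
total = 24  # -> total = 24
num = 4  # -> num = 4
flag = total > 13 and num < 23  # -> flag = True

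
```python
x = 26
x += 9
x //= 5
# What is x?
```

Trace (tracking x):
x = 26  # -> x = 26
x += 9  # -> x = 35
x //= 5  # -> x = 7

Answer: 7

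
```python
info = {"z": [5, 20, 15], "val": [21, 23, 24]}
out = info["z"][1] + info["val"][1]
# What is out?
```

Trace (tracking out):
info = {'z': [5, 20, 15], 'val': [21, 23, 24]}  # -> info = {'z': [5, 20, 15], 'val': [21, 23, 24]}
out = info['z'][1] + info['val'][1]  # -> out = 43

Answer: 43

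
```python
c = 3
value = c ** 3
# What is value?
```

Answer: 27

Derivation:
Trace (tracking value):
c = 3  # -> c = 3
value = c ** 3  # -> value = 27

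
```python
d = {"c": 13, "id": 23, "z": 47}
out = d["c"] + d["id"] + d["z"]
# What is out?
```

Trace (tracking out):
d = {'c': 13, 'id': 23, 'z': 47}  # -> d = {'c': 13, 'id': 23, 'z': 47}
out = d['c'] + d['id'] + d['z']  # -> out = 83

Answer: 83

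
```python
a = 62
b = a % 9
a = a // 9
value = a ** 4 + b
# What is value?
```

Answer: 1304

Derivation:
Trace (tracking value):
a = 62  # -> a = 62
b = a % 9  # -> b = 8
a = a // 9  # -> a = 6
value = a ** 4 + b  # -> value = 1304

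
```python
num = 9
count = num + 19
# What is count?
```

Answer: 28

Derivation:
Trace (tracking count):
num = 9  # -> num = 9
count = num + 19  # -> count = 28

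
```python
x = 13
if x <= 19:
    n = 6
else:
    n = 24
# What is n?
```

Trace (tracking n):
x = 13  # -> x = 13
if x <= 19:  # condition is True
    n = 6  # -> n = 6

Answer: 6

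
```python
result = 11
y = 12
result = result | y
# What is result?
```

Trace (tracking result):
result = 11  # -> result = 11
y = 12  # -> y = 12
result = result | y  # -> result = 15

Answer: 15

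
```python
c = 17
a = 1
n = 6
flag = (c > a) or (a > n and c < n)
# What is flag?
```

Answer: True

Derivation:
Trace (tracking flag):
c = 17  # -> c = 17
a = 1  # -> a = 1
n = 6  # -> n = 6
flag = c > a or (a > n and c < n)  # -> flag = True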